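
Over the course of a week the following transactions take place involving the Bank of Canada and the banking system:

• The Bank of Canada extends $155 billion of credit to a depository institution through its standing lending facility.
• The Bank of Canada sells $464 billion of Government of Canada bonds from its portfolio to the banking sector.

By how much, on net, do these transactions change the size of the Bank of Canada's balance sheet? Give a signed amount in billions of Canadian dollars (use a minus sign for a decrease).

Bank of Canada balance sheet:
  Assets:      Securities −$464B, Loans to banks +$155B
  Liabilities: Bank reserves −$309B
Change in total Bank of Canada assets = -$309 billion.

-$309 billion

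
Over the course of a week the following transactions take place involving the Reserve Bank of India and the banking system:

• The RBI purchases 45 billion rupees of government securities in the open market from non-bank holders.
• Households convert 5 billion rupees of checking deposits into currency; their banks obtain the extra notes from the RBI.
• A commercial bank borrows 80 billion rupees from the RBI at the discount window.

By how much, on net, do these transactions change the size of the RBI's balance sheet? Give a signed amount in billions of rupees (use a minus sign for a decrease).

Asset purchase (from non-banks) 45 billion rupees: an RBI asset is acquired → +45B.
Currency withdrawal 5 billion rupees: only the composition of liabilities changes → 0.
Discount-window loan 80 billion rupees: an RBI asset is acquired → +80B.
Net: 45 + 0 + 80 = +125 billion.

+125 billion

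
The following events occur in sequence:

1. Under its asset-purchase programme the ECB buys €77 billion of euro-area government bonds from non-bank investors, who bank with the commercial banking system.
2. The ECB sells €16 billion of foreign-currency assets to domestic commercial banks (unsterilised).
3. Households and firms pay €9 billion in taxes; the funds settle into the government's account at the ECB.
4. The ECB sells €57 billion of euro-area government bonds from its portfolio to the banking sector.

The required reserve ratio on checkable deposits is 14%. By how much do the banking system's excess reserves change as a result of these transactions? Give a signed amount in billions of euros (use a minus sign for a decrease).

Asset purchase (from non-banks) €77 billion: reserves +€77B, deposits +€77B.
FX sale €16 billion: reserves −€16B, deposits 0.
Government account inflow €9 billion: reserves −€9B, deposits −€9B.
OMO sale (to banks) €57 billion: reserves −€57B, deposits 0.
Totals: Δreserves = −€5B, Δdeposits = +€68B.
Δrequired reserves = 14% × +€68B = +€9.52B.
Δexcess reserves = Δreserves − Δrequired = −€5B − (+€9.52B) = -€14.52 billion.

-€14.52 billion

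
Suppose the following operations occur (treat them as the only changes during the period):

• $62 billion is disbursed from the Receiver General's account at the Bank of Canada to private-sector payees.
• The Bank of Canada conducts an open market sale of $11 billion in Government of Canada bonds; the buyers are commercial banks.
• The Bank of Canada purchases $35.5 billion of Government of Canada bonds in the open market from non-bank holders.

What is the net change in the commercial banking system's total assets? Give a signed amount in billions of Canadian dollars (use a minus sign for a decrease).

Bank of Canada balance sheet:
  Assets:      Securities +$24.5B
  Liabilities: Bank reserves +$86.5B, Government deposits −$62B
Commercial banking system:
  Assets:      Reserves at CB +$86.5B, Securities +$11B
  Liabilities: Checkable deposits +$97.5B
Change in total bank assets = +$97.5 billion.

+$97.5 billion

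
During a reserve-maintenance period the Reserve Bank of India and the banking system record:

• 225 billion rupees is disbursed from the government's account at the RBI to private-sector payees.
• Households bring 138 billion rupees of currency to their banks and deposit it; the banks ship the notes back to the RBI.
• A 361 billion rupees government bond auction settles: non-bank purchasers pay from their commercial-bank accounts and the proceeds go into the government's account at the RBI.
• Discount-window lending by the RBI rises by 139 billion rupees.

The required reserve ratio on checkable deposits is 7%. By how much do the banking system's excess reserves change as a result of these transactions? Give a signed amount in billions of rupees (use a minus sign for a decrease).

+140.86 billion

Government spending 225 billion rupees: reserves +225B, deposits +225B.
Currency deposit 138 billion rupees: reserves +138B, deposits +138B.
Government account inflow 361 billion rupees: reserves −361B, deposits −361B.
Discount-window loan 139 billion rupees: reserves +139B, deposits 0.
Totals: Δreserves = +141B, Δdeposits = +2B.
Δrequired reserves = 7% × +2B = +0.14B.
Δexcess reserves = Δreserves − Δrequired = +141B − (+0.14B) = +140.86 billion.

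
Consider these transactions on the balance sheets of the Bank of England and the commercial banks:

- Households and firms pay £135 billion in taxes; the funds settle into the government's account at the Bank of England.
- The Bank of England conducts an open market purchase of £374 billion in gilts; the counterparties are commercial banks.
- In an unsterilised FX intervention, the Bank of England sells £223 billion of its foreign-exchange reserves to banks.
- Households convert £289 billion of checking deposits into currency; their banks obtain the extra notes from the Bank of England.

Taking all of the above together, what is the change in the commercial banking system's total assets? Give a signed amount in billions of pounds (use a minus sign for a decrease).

-£424 billion

Government account inflow £135 billion: bank balance sheets shrink → −£135B.
OMO purchase (from banks) £374 billion: just an asset swap on bank balance sheets → 0.
FX sale £223 billion: just an asset swap on bank balance sheets → 0.
Currency withdrawal £289 billion: bank balance sheets shrink → −£289B.
Net: −135 + 0 + 0 − 289 = -£424 billion.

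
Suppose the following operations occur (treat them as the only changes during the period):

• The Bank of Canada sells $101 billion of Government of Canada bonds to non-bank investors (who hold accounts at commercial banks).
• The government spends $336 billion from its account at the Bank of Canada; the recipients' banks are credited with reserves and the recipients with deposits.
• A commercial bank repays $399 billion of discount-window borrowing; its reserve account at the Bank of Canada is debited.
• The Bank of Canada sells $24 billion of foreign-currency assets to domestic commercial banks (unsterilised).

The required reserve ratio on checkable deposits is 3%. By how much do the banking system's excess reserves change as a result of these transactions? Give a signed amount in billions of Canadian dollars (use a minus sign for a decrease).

Asset sale (to non-banks) $101 billion: reserves −$101B, deposits −$101B.
Government spending $336 billion: reserves +$336B, deposits +$336B.
Discount-window repayment $399 billion: reserves −$399B, deposits 0.
FX sale $24 billion: reserves −$24B, deposits 0.
Totals: Δreserves = −$188B, Δdeposits = +$235B.
Δrequired reserves = 3% × +$235B = +$7.05B.
Δexcess reserves = Δreserves − Δrequired = −$188B − (+$7.05B) = -$195.05 billion.

-$195.05 billion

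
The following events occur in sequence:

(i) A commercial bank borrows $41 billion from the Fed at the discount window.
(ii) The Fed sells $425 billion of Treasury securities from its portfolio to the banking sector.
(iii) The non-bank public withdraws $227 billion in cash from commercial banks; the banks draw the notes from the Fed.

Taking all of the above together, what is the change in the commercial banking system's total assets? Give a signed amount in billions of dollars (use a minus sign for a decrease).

Discount-window loan $41 billion: bank balance sheets expand → +$41B.
OMO sale (to banks) $425 billion: just an asset swap on bank balance sheets → 0.
Currency withdrawal $227 billion: bank balance sheets shrink → −$227B.
Net: 41 + 0 − 227 = -$186 billion.

-$186 billion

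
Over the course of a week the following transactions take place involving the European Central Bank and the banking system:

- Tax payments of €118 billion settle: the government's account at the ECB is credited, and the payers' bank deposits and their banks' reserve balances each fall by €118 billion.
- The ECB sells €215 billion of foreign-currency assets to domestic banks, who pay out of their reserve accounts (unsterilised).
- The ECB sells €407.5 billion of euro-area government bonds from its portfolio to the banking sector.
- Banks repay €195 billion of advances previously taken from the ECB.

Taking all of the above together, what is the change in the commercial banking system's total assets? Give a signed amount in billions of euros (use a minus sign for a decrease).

-€313 billion

Government account inflow €118 billion: bank balance sheets shrink → −€118B.
FX sale €215 billion: just an asset swap on bank balance sheets → 0.
OMO sale (to banks) €407.5 billion: just an asset swap on bank balance sheets → 0.
Discount-window repayment €195 billion: bank balance sheets shrink → −€195B.
Net: −118 + 0 + 0 − 195 = -€313 billion.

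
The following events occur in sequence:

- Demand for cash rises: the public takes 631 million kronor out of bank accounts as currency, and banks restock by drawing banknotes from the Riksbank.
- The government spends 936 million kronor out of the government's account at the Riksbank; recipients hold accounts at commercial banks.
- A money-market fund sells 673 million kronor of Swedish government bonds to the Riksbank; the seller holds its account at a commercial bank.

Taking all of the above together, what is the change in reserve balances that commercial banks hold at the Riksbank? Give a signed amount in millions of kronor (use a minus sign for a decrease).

+978 million

Riksbank balance sheet:
  Assets:      Securities +673M
  Liabilities: Bank reserves +978M, Currency in circulation +631M, Government deposits −936M
So the change in reserve balances that commercial banks hold at the Riksbank is +978 million.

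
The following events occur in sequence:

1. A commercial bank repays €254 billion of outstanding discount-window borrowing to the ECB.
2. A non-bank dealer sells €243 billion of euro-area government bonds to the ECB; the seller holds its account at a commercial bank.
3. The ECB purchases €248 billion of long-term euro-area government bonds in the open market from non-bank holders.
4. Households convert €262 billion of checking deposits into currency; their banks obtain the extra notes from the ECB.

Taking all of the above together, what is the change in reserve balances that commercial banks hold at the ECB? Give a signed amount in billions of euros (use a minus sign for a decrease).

-€25 billion

Discount-window repayment €254 billion: repayment is debited from reserves → −€254B.
Asset purchase (from non-banks) €243 billion: the ECB pays by crediting reserve accounts → +€243B.
Asset purchase (from non-banks) €248 billion: the ECB pays by crediting reserve accounts → +€248B.
Currency withdrawal €262 billion: banks swap reserves for currency → −€262B.
Net: −254 + 243 + 248 − 262 = -€25 billion.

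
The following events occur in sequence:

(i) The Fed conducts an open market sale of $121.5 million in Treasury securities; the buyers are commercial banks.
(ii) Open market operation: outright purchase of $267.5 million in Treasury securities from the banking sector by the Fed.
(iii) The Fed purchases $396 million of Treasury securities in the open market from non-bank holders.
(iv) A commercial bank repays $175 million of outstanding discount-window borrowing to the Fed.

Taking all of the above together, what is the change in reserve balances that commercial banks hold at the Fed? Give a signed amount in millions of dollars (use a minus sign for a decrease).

OMO sale (to banks) $121.5 million: the buying banks pay out of their reserve balances → −$121.5M.
OMO purchase (from banks) $267.5 million: the Fed pays by crediting reserve accounts → +$267.5M.
Asset purchase (from non-banks) $396 million: the Fed pays by crediting reserve accounts → +$396M.
Discount-window repayment $175 million: repayment is debited from reserves → −$175M.
Net: −121.5 + 267.5 + 396 − 175 = +$367 million.

+$367 million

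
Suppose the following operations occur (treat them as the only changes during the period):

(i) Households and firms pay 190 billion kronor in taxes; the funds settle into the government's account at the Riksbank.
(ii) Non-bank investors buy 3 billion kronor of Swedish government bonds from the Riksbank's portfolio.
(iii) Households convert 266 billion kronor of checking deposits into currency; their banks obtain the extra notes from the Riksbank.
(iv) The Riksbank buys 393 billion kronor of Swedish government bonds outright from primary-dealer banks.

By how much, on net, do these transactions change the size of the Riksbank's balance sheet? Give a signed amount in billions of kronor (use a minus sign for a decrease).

+390 billion

Riksbank balance sheet:
  Assets:      Securities +390B
  Liabilities: Bank reserves −66B, Currency in circulation +266B, Government deposits +190B
Change in total Riksbank assets = +390 billion.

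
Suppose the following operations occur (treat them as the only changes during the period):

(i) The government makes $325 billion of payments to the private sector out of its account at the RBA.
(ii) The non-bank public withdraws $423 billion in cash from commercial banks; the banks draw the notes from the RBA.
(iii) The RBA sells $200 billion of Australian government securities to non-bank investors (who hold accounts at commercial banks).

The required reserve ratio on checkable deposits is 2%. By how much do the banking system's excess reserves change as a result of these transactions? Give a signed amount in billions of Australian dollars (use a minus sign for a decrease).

Government spending $325 billion: reserves +$325B, deposits +$325B.
Currency withdrawal $423 billion: reserves −$423B, deposits −$423B.
Asset sale (to non-banks) $200 billion: reserves −$200B, deposits −$200B.
Totals: Δreserves = −$298B, Δdeposits = −$298B.
Δrequired reserves = 2% × −$298B = −$5.96B.
Δexcess reserves = Δreserves − Δrequired = −$298B − (−$5.96B) = -$292.04 billion.

-$292.04 billion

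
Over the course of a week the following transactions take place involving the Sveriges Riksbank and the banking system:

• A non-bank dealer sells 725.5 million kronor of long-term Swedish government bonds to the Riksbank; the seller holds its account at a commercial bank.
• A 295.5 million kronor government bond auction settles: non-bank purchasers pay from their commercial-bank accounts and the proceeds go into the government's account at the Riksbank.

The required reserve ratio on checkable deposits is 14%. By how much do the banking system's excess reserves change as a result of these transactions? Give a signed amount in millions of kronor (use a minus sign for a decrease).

Asset purchase (from non-banks) 725.5 million kronor: reserves +725.5M, deposits +725.5M.
Government account inflow 295.5 million kronor: reserves −295.5M, deposits −295.5M.
Totals: Δreserves = +430M, Δdeposits = +430M.
Δrequired reserves = 14% × +430M = +60.2M.
Δexcess reserves = Δreserves − Δrequired = +430M − (+60.2M) = +369.8 million.

+369.8 million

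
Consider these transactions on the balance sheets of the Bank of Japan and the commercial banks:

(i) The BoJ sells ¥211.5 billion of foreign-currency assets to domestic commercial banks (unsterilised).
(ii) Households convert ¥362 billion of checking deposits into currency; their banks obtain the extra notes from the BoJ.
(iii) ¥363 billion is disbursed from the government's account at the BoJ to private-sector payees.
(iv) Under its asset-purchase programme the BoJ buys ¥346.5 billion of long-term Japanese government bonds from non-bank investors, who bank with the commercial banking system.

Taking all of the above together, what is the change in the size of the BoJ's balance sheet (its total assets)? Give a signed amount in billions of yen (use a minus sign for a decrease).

+¥135 billion

FX sale ¥211.5 billion: a BoJ asset is shed → −¥211.5B.
Currency withdrawal ¥362 billion: only the composition of liabilities changes → 0.
Government spending ¥363 billion: only the composition of liabilities changes → 0.
Asset purchase (from non-banks) ¥346.5 billion: a BoJ asset is acquired → +¥346.5B.
Net: −211.5 + 0 + 0 + 346.5 = +¥135 billion.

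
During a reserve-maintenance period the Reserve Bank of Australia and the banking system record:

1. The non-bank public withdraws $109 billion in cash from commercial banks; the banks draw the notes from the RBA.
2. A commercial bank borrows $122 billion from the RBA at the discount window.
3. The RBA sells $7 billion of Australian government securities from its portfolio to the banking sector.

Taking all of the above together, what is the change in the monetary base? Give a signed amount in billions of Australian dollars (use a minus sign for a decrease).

Currency withdrawal $109 billion: just a shift between currency and reserves — both are base money → 0.
Discount-window loan $122 billion: RBA balance sheet expands → +$122B.
OMO sale (to banks) $7 billion: RBA balance sheet contracts → −$7B.
Net: 0 + 122 − 7 = +$115 billion.

+$115 billion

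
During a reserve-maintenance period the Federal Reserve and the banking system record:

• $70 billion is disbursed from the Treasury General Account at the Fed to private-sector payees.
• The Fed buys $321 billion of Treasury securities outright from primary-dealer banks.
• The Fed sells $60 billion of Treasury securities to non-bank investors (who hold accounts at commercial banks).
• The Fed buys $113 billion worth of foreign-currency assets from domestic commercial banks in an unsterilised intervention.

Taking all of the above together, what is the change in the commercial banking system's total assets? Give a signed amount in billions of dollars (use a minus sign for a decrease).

+$10 billion

Fed balance sheet:
  Assets:      Securities +$261B, Foreign assets +$113B
  Liabilities: Bank reserves +$444B, Government deposits −$70B
Commercial banking system:
  Assets:      Reserves at CB +$444B, Securities −$321B, Foreign assets −$113B
  Liabilities: Checkable deposits +$10B
Change in total bank assets = +$10 billion.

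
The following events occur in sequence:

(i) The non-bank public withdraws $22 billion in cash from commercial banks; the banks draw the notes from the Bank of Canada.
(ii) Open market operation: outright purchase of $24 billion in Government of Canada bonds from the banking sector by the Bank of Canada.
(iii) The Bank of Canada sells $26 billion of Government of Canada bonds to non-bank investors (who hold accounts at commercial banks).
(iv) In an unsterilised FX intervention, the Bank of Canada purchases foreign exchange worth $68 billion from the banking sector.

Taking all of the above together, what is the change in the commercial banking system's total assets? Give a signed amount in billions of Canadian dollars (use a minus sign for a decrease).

-$48 billion

Currency withdrawal $22 billion: bank balance sheets shrink → −$22B.
OMO purchase (from banks) $24 billion: just an asset swap on bank balance sheets → 0.
Asset sale (to non-banks) $26 billion: bank balance sheets shrink → −$26B.
FX purchase $68 billion: just an asset swap on bank balance sheets → 0.
Net: −22 + 0 − 26 + 0 = -$48 billion.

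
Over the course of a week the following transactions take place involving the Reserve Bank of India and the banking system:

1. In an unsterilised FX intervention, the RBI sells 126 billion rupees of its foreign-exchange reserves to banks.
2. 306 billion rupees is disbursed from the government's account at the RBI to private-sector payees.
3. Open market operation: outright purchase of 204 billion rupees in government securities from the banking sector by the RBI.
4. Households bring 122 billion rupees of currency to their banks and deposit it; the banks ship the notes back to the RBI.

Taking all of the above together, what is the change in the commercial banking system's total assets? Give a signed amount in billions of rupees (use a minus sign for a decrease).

+428 billion

FX sale 126 billion rupees: just an asset swap on bank balance sheets → 0.
Government spending 306 billion rupees: bank balance sheets expand → +306B.
OMO purchase (from banks) 204 billion rupees: just an asset swap on bank balance sheets → 0.
Currency deposit 122 billion rupees: bank balance sheets expand → +122B.
Net: 0 + 306 + 0 + 122 = +428 billion.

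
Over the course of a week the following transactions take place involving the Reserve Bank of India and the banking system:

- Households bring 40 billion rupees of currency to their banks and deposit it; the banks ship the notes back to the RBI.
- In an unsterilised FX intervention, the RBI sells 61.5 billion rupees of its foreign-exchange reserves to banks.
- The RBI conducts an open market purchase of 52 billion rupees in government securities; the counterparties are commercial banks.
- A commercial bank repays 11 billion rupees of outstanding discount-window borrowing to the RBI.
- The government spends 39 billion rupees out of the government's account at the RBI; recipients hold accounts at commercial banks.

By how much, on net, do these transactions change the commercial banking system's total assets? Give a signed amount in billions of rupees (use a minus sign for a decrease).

Currency deposit 40 billion rupees: bank balance sheets expand → +40B.
FX sale 61.5 billion rupees: just an asset swap on bank balance sheets → 0.
OMO purchase (from banks) 52 billion rupees: just an asset swap on bank balance sheets → 0.
Discount-window repayment 11 billion rupees: bank balance sheets shrink → −11B.
Government spending 39 billion rupees: bank balance sheets expand → +39B.
Net: 40 + 0 + 0 − 11 + 39 = +68 billion.

+68 billion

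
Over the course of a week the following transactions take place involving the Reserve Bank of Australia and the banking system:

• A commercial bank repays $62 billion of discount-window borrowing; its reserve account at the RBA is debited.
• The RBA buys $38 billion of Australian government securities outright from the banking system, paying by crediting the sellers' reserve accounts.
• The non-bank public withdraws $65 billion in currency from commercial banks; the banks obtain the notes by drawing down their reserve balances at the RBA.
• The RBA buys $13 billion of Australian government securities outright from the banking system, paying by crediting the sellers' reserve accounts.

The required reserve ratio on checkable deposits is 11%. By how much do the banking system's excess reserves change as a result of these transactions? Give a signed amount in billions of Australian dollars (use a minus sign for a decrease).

-$68.85 billion

Discount-window repayment $62 billion: reserves −$62B, deposits 0.
OMO purchase (from banks) $38 billion: reserves +$38B, deposits 0.
Currency withdrawal $65 billion: reserves −$65B, deposits −$65B.
OMO purchase (from banks) $13 billion: reserves +$13B, deposits 0.
Totals: Δreserves = −$76B, Δdeposits = −$65B.
Δrequired reserves = 11% × −$65B = −$7.15B.
Δexcess reserves = Δreserves − Δrequired = −$76B − (−$7.15B) = -$68.85 billion.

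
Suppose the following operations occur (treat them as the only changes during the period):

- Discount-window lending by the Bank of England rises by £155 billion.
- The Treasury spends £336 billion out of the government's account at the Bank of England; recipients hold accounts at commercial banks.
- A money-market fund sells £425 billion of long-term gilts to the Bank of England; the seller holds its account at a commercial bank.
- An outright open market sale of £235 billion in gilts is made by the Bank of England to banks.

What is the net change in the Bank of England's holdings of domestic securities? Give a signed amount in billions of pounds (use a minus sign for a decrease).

Bank of England balance sheet:
  Assets:      Securities +£190B, Loans to banks +£155B
  Liabilities: Bank reserves +£681B, Government deposits −£336B
So the change in the Bank of England's holdings of domestic securities is +£190 billion.

+£190 billion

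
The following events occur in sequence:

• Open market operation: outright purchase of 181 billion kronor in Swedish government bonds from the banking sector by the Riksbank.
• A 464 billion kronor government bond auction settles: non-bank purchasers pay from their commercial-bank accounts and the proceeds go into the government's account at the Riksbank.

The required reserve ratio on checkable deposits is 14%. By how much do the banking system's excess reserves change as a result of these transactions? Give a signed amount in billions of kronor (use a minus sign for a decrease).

-218.04 billion

OMO purchase (from banks) 181 billion kronor: reserves +181B, deposits 0.
Government account inflow 464 billion kronor: reserves −464B, deposits −464B.
Totals: Δreserves = −283B, Δdeposits = −464B.
Δrequired reserves = 14% × −464B = −64.96B.
Δexcess reserves = Δreserves − Δrequired = −283B − (−64.96B) = -218.04 billion.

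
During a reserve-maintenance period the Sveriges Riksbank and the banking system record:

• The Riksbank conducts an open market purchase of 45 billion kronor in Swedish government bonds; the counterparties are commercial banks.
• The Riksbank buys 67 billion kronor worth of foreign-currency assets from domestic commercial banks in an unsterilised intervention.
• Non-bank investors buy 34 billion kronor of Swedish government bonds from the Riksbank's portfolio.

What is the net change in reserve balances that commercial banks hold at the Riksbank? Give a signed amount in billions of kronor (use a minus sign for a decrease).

+78 billion

Riksbank balance sheet:
  Assets:      Securities +11B, Foreign assets +67B
  Liabilities: Bank reserves +78B
Commercial banking system:
  Assets:      Reserves at CB +78B, Securities −45B, Foreign assets −67B
  Liabilities: Checkable deposits −34B
So the change in reserve balances that commercial banks hold at the Riksbank is +78 billion.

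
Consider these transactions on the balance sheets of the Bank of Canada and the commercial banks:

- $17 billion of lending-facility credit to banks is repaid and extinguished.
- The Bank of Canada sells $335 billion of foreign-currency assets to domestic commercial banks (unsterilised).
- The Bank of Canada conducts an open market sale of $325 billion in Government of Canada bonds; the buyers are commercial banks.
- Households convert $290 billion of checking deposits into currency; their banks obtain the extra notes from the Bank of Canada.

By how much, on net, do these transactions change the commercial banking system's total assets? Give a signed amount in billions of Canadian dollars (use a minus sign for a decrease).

Discount-window repayment $17 billion: bank balance sheets shrink → −$17B.
FX sale $335 billion: just an asset swap on bank balance sheets → 0.
OMO sale (to banks) $325 billion: just an asset swap on bank balance sheets → 0.
Currency withdrawal $290 billion: bank balance sheets shrink → −$290B.
Net: −17 + 0 + 0 − 290 = -$307 billion.

-$307 billion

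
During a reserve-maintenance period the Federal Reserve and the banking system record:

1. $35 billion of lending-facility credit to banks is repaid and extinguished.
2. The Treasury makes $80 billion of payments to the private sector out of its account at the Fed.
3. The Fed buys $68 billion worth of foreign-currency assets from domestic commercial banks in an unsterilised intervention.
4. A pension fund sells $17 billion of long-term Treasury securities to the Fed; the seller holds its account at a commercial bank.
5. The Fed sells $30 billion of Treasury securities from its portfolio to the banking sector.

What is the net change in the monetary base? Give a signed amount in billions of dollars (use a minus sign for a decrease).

Discount-window repayment $35 billion: Fed balance sheet contracts → −$35B.
Government spending $80 billion: a non-base liability converts back to reserves → +$80B.
FX purchase $68 billion: Fed balance sheet expands → +$68B.
Asset purchase (from non-banks) $17 billion: Fed balance sheet expands → +$17B.
OMO sale (to banks) $30 billion: Fed balance sheet contracts → −$30B.
Net: −35 + 80 + 68 + 17 − 30 = +$100 billion.

+$100 billion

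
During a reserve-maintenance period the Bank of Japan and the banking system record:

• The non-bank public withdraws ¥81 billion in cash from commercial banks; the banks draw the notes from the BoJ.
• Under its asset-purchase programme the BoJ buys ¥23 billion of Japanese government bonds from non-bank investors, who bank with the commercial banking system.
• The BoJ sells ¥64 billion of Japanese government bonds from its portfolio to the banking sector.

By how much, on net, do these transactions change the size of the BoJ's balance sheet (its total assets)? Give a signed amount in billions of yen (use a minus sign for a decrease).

Currency withdrawal ¥81 billion: only the composition of liabilities changes → 0.
Asset purchase (from non-banks) ¥23 billion: a BoJ asset is acquired → +¥23B.
OMO sale (to banks) ¥64 billion: a BoJ asset is shed → −¥64B.
Net: 0 + 23 − 64 = -¥41 billion.

-¥41 billion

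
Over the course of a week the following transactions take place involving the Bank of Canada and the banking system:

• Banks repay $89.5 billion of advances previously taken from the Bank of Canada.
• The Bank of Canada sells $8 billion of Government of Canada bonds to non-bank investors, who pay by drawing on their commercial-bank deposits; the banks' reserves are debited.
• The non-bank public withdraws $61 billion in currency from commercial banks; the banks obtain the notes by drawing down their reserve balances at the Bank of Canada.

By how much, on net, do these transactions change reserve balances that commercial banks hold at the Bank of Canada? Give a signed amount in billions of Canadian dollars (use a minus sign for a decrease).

-$158.5 billion

Discount-window repayment $89.5 billion: repayment is debited from reserves → −$89.5B.
Asset sale (to non-banks) $8 billion: the non-bank buyers' banks settle from reserves → −$8B.
Currency withdrawal $61 billion: banks swap reserves for currency → −$61B.
Net: −89.5 − 8 − 61 = -$158.5 billion.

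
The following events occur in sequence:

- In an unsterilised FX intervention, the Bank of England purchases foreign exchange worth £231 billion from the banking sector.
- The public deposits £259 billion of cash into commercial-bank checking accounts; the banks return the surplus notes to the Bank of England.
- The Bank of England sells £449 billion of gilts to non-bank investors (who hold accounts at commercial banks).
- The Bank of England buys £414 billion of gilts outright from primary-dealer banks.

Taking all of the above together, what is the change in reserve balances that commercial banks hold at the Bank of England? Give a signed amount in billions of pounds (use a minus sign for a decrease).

Bank of England balance sheet:
  Assets:      Securities −£35B, Foreign assets +£231B
  Liabilities: Bank reserves +£455B, Currency in circulation −£259B
So the change in reserve balances that commercial banks hold at the Bank of England is +£455 billion.

+£455 billion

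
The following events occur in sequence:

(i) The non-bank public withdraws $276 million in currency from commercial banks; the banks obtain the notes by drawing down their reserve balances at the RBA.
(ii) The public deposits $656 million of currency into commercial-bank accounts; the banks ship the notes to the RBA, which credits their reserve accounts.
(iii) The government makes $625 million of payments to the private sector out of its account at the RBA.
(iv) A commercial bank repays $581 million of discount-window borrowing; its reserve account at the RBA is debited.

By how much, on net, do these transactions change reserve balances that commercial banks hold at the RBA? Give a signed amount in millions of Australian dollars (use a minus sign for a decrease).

RBA balance sheet:
  Assets:      Loans to banks −$581M
  Liabilities: Bank reserves +$424M, Currency in circulation −$380M, Government deposits −$625M
Commercial banking system:
  Assets:      Reserves at CB +$424M
  Liabilities: Checkable deposits +$1005M, Borrowings from CB −$581M
So the change in reserve balances that commercial banks hold at the RBA is +$424 million.

+$424 million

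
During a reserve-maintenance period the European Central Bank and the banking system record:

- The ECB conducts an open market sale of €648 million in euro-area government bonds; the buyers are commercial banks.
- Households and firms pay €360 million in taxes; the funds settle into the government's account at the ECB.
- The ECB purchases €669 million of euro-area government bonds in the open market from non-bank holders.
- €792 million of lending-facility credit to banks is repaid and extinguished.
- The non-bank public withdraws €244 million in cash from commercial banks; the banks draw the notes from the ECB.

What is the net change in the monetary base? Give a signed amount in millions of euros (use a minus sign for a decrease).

-€1131 million

ECB balance sheet:
  Assets:      Securities +€21M, Loans to banks −€792M
  Liabilities: Bank reserves −€1375M, Currency in circulation +€244M, Government deposits +€360M
Monetary base = currency + reserves: +€244M + (−€1375M) = -€1131 million.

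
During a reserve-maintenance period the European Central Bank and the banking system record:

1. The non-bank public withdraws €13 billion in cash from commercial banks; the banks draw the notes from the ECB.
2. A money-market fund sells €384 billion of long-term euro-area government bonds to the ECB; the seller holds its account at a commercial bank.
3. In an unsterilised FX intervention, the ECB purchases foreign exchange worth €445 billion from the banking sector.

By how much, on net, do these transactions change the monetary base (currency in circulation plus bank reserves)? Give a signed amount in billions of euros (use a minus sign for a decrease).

ECB balance sheet:
  Assets:      Securities +€384B, Foreign assets +€445B
  Liabilities: Bank reserves +€816B, Currency in circulation +€13B
Monetary base = currency + reserves: +€13B + (+€816B) = +€829 billion.

+€829 billion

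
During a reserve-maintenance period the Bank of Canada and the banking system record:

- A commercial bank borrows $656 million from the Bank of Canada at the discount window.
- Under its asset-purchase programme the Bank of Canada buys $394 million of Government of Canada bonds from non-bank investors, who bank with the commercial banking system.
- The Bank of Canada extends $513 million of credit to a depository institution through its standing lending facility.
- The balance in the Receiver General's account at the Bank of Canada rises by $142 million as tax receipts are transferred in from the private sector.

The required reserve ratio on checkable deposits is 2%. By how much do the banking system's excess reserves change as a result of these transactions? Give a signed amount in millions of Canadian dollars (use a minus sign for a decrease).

+$1415.96 million

Discount-window loan $656 million: reserves +$656M, deposits 0.
Asset purchase (from non-banks) $394 million: reserves +$394M, deposits +$394M.
Discount-window loan $513 million: reserves +$513M, deposits 0.
Government account inflow $142 million: reserves −$142M, deposits −$142M.
Totals: Δreserves = +$1421M, Δdeposits = +$252M.
Δrequired reserves = 2% × +$252M = +$5.04M.
Δexcess reserves = Δreserves − Δrequired = +$1421M − (+$5.04M) = +$1415.96 million.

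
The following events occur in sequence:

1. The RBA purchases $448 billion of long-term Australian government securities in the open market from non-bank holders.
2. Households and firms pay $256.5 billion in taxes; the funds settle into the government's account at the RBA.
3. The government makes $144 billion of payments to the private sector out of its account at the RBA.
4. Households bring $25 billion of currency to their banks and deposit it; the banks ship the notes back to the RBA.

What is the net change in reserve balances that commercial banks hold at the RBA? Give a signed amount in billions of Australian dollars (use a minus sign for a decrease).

Asset purchase (from non-banks) $448 billion: the RBA pays by crediting reserve accounts → +$448B.
Government account inflow $256.5 billion: funds move from bank reserves into the government account → −$256.5B.
Government spending $144 billion: government payments flow into bank reserve accounts → +$144B.
Currency deposit $25 billion: returned notes are swapped for reserve credit → +$25B.
Net: 448 − 256.5 + 144 + 25 = +$360.5 billion.

+$360.5 billion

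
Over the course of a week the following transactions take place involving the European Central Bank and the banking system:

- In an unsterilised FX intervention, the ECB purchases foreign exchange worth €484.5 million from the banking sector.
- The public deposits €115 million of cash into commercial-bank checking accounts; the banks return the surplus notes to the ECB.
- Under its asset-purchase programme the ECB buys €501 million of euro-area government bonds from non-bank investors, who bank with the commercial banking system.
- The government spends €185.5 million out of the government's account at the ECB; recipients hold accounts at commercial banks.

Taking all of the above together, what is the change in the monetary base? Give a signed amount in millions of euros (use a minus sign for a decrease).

+€1171 million

ECB balance sheet:
  Assets:      Securities +€501M, Foreign assets +€484.5M
  Liabilities: Bank reserves +€1286M, Currency in circulation −€115M, Government deposits −€185.5M
Commercial banking system:
  Assets:      Reserves at CB +€1286M, Foreign assets −€484.5M
  Liabilities: Checkable deposits +€801.5M
Monetary base = currency + reserves: −€115M + (+€1286M) = +€1171 million.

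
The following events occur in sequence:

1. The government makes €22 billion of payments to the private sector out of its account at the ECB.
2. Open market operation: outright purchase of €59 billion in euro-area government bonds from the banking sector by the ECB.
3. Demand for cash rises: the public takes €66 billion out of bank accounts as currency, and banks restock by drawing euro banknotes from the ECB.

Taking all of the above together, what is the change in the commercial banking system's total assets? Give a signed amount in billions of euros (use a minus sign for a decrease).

-€44 billion

Government spending €22 billion: bank balance sheets expand → +€22B.
OMO purchase (from banks) €59 billion: just an asset swap on bank balance sheets → 0.
Currency withdrawal €66 billion: bank balance sheets shrink → −€66B.
Net: 22 + 0 − 66 = -€44 billion.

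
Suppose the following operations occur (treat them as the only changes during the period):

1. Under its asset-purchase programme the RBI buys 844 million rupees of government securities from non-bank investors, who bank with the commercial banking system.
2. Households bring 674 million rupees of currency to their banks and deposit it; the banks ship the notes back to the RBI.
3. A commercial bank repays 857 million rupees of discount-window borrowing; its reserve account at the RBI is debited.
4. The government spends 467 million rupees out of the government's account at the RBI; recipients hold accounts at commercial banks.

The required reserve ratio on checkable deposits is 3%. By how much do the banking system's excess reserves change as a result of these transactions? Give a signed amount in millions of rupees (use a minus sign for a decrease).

+1068.45 million

Asset purchase (from non-banks) 844 million rupees: reserves +844M, deposits +844M.
Currency deposit 674 million rupees: reserves +674M, deposits +674M.
Discount-window repayment 857 million rupees: reserves −857M, deposits 0.
Government spending 467 million rupees: reserves +467M, deposits +467M.
Totals: Δreserves = +1128M, Δdeposits = +1985M.
Δrequired reserves = 3% × +1985M = +59.55M.
Δexcess reserves = Δreserves − Δrequired = +1128M − (+59.55M) = +1068.45 million.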